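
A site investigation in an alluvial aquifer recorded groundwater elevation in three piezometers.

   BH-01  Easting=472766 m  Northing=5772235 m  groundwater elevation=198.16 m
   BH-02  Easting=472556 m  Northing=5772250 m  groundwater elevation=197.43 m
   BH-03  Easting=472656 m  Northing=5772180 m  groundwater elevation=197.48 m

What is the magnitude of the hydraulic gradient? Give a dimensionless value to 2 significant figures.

Taking BH-01 as reference: BH-02−BH-01 = (-210, 15, -0.73); BH-03−BH-01 = (-110, -55, -0.68).
Solve a·Δx + b·Δy = Δh: det = (-210)·(-55) − (-110)·15 = 13200.
∂h/∂x = [(-0.73)·(-55) − (-0.68)·15] / 13200 = +0.003814
∂h/∂y = [(-210)·(-0.68) − (-110)·(-0.73)] / 13200 = +0.004735
|∇h| = √(0.003814² + 0.004735²) = 0.00608

0.0061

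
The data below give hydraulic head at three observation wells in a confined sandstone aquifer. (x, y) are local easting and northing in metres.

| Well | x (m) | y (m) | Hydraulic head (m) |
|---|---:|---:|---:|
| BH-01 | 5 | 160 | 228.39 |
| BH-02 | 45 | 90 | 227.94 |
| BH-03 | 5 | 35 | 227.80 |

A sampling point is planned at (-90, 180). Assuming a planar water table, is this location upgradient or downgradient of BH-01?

With h = a·x + b·y + c and BH-01 as origin, the differences give:
  40·a + (-70)·b = -0.45
  0·a + (-125)·b = -0.59
Eliminate b (×(-125) and ×(-70), subtract): -5000·a = 14.950 → a = ∂h/∂x = -0.002990
Back-substitute: b = ∂h/∂y = +0.004720.
Head at (-90, 180) = 228.39 + (-0.002990)·(-95) + (+0.004720)·(20) = 228.77 m.
That is higher than the 228.39 m at BH-01, so the point is upgradient.

upgradient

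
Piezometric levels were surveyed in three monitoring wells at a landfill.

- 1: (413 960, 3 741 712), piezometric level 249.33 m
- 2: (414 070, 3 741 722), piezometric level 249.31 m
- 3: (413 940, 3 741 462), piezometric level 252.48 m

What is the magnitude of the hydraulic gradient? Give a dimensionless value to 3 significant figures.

0.0127

Differences from 1: to 2 (Δx, Δy, Δh) = (110, 10, -0.02); to 3 = (-20, -250, +3.15).
Solve a·Δx + b·Δy = Δh: det = 110·(-250) − (-20)·10 = -27300.
∂h/∂x = [(-0.02)·(-250) − (+3.15)·10] / -27300 = +0.0009707
∂h/∂y = [110·(+3.15) − (-20)·(-0.02)] / -27300 = -0.01268
|∇h| = √(0.0009707² + -0.01268²) = 0.01272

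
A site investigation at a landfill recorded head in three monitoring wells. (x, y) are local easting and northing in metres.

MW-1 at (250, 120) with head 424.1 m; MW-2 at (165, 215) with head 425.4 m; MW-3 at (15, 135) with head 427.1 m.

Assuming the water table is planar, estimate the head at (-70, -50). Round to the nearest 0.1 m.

Differences from MW-1: to MW-2 (Δx, Δy, Δh) = (-85, 95, +1.3); to MW-3 = (-235, 15, +3.0).
Determinant of the coordinate differences = (-85)·15 − (-235)·95 = 21050.
∂h/∂x = [(+1.3)·15 − (+3.0)·95] / 21050 = -0.01261
∂h/∂y = [(-85)·(+3.0) − (-235)·(+1.3)] / 21050 = +0.002399
h(-70, -50) = 424.1 + (-0.01261)·(-320) + (+0.002399)·(-170) = 424.1 +4.036 -0.408 = 427.728 m.

427.7 m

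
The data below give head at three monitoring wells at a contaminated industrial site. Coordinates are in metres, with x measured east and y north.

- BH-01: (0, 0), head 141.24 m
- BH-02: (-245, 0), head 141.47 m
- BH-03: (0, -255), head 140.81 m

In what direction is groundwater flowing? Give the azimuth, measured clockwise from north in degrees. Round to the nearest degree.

151°

∂h/∂x = (141.47 − 141.24) / (-245 − 0) = -0.0009388
∂h/∂y = (140.81 − 141.24) / (-255 − 0) = +0.001686
Flow direction (−∇h) has components (+0.0009388 E, -0.001686 N).
Azimuth = atan2(E, N) = atan2(+0.0009388, -0.001686) = 150.9° ≈ 151°.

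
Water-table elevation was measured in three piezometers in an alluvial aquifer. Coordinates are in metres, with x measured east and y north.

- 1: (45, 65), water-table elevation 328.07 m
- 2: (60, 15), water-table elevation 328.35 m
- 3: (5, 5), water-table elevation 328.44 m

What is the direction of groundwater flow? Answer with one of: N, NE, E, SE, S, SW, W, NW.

With h = a·x + b·y + c and 1 as origin, the differences give:
  15·a + (-50)·b = +0.28
  (-40)·a + (-60)·b = +0.37
Eliminate b (×(-60) and ×(-50), subtract): -2900·a = 1.700 → a = ∂h/∂x = -0.0005862
Back-substitute: b = ∂h/∂y = -0.005776.
Flow = −∇h = (+0.0005862 east, +0.005776 north), which points north.

N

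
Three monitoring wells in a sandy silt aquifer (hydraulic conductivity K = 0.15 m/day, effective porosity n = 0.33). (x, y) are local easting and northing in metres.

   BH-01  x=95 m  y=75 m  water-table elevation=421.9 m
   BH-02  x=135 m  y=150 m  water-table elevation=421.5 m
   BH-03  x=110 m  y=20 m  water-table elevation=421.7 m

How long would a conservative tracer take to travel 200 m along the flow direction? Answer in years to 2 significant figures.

With h = a·x + b·y + c and BH-01 as origin, the differences give:
  40·a + 75·b = -0.4
  15·a + (-55)·b = -0.2
Eliminate b (×(-55) and ×75, subtract): -3325·a = 37.00 → a = ∂h/∂x = -0.01113
Back-substitute: b = ∂h/∂y = +0.0006015.
|∇h| = √(-0.01113² + 0.0006015²) = 0.01115
Seepage velocity v = K·i/n = 0.15 × 0.01115 / 0.33 = 0.005068 m/day.
t = 200 / 0.005068 = 3.946e+04 days = 108 years.

110 years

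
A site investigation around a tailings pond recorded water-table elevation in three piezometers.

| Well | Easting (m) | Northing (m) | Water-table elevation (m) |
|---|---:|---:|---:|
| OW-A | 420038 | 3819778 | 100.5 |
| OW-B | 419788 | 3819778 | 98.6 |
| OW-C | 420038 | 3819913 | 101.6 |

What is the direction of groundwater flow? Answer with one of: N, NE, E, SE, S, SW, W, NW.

SW

∂h/∂x = (98.6 − 100.5) / (419788 − 420038) = +0.007600
∂h/∂y = (101.6 − 100.5) / (3819913 − 3819778) = +0.008148
Flow = −∇h = (-0.007600 east, -0.008148 north), which points southwest.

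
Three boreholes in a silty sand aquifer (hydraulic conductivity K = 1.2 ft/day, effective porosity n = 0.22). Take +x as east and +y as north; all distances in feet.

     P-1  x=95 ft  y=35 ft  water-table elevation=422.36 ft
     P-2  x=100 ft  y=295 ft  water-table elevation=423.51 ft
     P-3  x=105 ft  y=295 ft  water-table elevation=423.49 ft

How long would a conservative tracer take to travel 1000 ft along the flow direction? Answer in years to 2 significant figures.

83 years

Three-point gradient (reference P-1): Δ to P-2 = (5, 260, +1.15), Δ to P-3 = (10, 260, +1.13).
∂h/∂x = -0.004000, ∂h/∂y = +0.004500 (det = -1300).
|∇h| = √(-0.004000² + 0.004500²) = 0.006021
Seepage velocity v = K·i/n = 1.2 × 0.006021 / 0.22 = 0.03284 ft/day.
t = 1000 / 0.03284 = 3.045e+04 days = 83.4 years.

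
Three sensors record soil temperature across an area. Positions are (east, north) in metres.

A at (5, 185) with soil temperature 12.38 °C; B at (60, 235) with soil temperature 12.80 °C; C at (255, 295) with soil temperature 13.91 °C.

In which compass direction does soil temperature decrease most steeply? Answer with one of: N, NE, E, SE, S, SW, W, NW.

With T = a·x + b·y + c and A as origin, the differences give:
  55·a + 50·b = +0.42
  250·a + 110·b = +1.53
Eliminate b (×110 and ×50, subtract): -6450·a = -30.300 → a = ∂T/∂x = +0.004698
Back-substitute: b = ∂T/∂y = +0.003233.
Steepest decrease is along −∇f = (-0.004698 E, -0.003233 N) → southwest.

SW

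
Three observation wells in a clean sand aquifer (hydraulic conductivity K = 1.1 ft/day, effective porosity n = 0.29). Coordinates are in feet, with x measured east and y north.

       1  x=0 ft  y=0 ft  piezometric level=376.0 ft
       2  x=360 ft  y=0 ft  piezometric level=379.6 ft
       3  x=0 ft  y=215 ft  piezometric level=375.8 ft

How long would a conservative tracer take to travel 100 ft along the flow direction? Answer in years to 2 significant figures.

7.2 years

∂h/∂x = (379.6 − 376.0) / (360 − 0) = +0.01000
∂h/∂y = (375.8 − 376.0) / (215 − 0) = -0.0009302
|∇h| = √(0.01000² + -0.0009302²) = 0.01004
Seepage velocity v = K·i/n = 1.1 × 0.01004 / 0.29 = 0.03808 ft/day.
t = 100 / 0.03808 = 2626 days = 7.19 years.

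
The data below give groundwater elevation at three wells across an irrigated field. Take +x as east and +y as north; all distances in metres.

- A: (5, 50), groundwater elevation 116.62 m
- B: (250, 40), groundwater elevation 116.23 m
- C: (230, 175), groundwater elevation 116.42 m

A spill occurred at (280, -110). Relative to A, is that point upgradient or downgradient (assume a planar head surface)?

downgradient

Taking A as reference: B−A = (245, -10, -0.39); C−A = (225, 125, -0.20).
Solve a·Δx + b·Δy = Δh: det = 245·125 − 225·(-10) = 32875.
∂h/∂x = [(-0.39)·125 − (-0.20)·(-10)] / 32875 = -0.001544
∂h/∂y = [245·(-0.20) − 225·(-0.39)] / 32875 = +0.001179
Head at (280, -110) = 116.62 + (-0.001544)·(275) + (+0.001179)·(-160) = 116.01 m.
That is lower than the 116.62 m at A, so the point is downgradient.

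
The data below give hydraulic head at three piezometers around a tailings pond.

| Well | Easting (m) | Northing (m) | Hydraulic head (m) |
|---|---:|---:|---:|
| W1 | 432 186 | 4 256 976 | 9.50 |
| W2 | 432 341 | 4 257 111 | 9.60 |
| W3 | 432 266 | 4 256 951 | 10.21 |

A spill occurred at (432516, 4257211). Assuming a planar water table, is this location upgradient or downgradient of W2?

upgradient

Three-point gradient (reference W1): Δ to W2 = (155, 135, +0.10), Δ to W3 = (80, -25, +0.71).
∂h/∂x = +0.006702, ∂h/∂y = -0.006954 (det = -14675).
Head at (432516, 4257211) = 9.50 + (+0.006702)·(330) + (-0.006954)·(235) = 10.08 m.
That is higher than the 9.60 m at W2, so the point is upgradient.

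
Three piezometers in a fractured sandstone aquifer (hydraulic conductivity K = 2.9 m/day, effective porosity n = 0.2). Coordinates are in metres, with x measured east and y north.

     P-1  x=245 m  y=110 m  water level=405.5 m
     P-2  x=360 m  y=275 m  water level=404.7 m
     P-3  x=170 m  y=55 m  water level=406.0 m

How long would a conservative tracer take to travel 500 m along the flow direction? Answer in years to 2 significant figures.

With h = a·x + b·y + c and P-1 as origin, the differences give:
  115·a + 165·b = -0.8
  (-75)·a + (-55)·b = +0.5
Eliminate b (×(-55) and ×165, subtract): 6050·a = -38.50 → a = ∂h/∂x = -0.006364
Back-substitute: b = ∂h/∂y = -0.0004132.
|∇h| = √(-0.006364² + -0.0004132²) = 0.006377
Seepage velocity v = K·i/n = 2.9 × 0.006377 / 0.2 = 0.09247 m/day.
t = 500 / 0.09247 = 5407 days = 14.8 years.

15 years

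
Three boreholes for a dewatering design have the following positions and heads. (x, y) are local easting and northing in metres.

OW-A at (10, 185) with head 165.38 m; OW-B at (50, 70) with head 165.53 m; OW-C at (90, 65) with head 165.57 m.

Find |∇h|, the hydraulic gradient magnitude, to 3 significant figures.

With h = a·x + b·y + c and OW-A as origin, the differences give:
  40·a + (-115)·b = +0.15
  80·a + (-120)·b = +0.19
Eliminate b (×(-120) and ×(-115), subtract): 4400·a = 3.850 → a = ∂h/∂x = +0.0008750
Back-substitute: b = ∂h/∂y = -0.001000.
|∇h| = √(0.0008750² + -0.001000²) = 0.001329

0.00133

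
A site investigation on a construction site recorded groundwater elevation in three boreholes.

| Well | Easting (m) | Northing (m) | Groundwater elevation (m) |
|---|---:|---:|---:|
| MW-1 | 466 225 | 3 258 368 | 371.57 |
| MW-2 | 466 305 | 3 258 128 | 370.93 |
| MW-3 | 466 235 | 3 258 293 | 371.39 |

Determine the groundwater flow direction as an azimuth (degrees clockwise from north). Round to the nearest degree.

With h = a·x + b·y + c and MW-1 as origin, the differences give:
  80·a + (-240)·b = -0.64
  10·a + (-75)·b = -0.18
Eliminate b (×(-75) and ×(-240), subtract): -3600·a = 4.800 → a = ∂h/∂x = -0.001333
Back-substitute: b = ∂h/∂y = +0.002222.
Flow direction (−∇h) has components (+0.001333 E, -0.002222 N).
Azimuth = atan2(E, N) = atan2(+0.001333, -0.002222) = 149.0° ≈ 149°.

149°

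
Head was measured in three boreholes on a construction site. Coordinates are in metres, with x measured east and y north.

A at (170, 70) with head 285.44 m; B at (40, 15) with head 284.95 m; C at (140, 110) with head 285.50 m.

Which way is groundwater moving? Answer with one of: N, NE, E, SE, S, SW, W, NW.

Taking A as reference: B−A = (-130, -55, -0.49); C−A = (-30, 40, +0.06).
Solve a·Δx + b·Δy = Δh: det = (-130)·40 − (-30)·(-55) = -6850.
∂h/∂x = [(-0.49)·40 − (+0.06)·(-55)] / -6850 = +0.002380
∂h/∂y = [(-130)·(+0.06) − (-30)·(-0.49)] / -6850 = +0.003285
Flow = −∇h = (-0.002380 east, -0.003285 north), which points southwest.

SW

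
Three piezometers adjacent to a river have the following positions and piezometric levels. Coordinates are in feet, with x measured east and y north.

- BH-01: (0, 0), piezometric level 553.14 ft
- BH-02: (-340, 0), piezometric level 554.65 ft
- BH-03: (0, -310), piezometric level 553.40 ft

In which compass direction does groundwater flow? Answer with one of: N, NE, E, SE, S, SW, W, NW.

E

∂h/∂x = (554.65 − 553.14) / (-340 − 0) = -0.004441
∂h/∂y = (553.40 − 553.14) / (-310 − 0) = -0.0008387
Flow = −∇h = (+0.004441 east, +0.0008387 north), which points east.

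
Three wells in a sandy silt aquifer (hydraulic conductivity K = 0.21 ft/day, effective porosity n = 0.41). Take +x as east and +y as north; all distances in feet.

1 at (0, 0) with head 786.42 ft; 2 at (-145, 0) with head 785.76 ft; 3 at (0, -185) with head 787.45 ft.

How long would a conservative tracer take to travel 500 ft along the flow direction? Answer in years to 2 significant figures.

∂h/∂x = (785.76 − 786.42) / (-145 − 0) = +0.004552
∂h/∂y = (787.45 − 786.42) / (-185 − 0) = -0.005568
|∇h| = √(0.004552² + -0.005568²) = 0.007192
Seepage velocity v = K·i/n = 0.21 × 0.007192 / 0.41 = 0.003684 ft/day.
t = 500 / 0.003684 = 1.357e+05 days = 372 years.

370 years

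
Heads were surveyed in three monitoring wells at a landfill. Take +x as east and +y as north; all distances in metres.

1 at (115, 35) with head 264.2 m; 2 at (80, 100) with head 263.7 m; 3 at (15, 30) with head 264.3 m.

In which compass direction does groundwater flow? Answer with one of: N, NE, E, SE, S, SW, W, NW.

N

With h = a·x + b·y + c and 1 as origin, the differences give:
  (-35)·a + 65·b = -0.5
  (-100)·a + (-5)·b = +0.1
Eliminate b (×(-5) and ×65, subtract): 6675·a = -4.00 → a = ∂h/∂x = -0.0005993
Back-substitute: b = ∂h/∂y = -0.008015.
Flow = −∇h = (+0.0005993 east, +0.008015 north), which points north.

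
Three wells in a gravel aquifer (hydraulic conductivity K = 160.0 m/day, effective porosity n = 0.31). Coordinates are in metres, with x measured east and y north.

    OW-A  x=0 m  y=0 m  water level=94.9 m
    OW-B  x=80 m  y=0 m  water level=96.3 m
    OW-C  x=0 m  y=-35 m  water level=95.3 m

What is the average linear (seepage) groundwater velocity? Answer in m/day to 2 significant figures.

11 m/day

∂h/∂x = (96.3 − 94.9) / (80 − 0) = +0.01750
∂h/∂y = (95.3 − 94.9) / (-35 − 0) = -0.01143
|∇h| = √(0.01750² + -0.01143²) = 0.0209
Seepage velocity v = K·i/n = 160.0 × 0.0209 / 0.31 = 10.79 m/day.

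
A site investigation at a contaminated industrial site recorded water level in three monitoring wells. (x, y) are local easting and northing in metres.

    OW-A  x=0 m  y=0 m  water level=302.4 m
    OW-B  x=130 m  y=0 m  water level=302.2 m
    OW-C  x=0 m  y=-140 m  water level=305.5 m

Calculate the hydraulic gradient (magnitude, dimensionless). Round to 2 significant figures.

∂h/∂x = (302.2 − 302.4) / (130 − 0) = -0.001538
∂h/∂y = (305.5 − 302.4) / (-140 − 0) = -0.02214
|∇h| = √(-0.001538² + -0.02214²) = 0.02219

0.022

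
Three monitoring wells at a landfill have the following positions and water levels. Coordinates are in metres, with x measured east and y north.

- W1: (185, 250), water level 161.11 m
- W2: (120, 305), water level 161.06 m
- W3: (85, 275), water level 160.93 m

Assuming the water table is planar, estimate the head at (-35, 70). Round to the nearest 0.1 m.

160.3 m

Differences from W1: to W2 (Δx, Δy, Δh) = (-65, 55, -0.05); to W3 = (-100, 25, -0.18).
Solve a·Δx + b·Δy = Δh: det = (-65)·25 − (-100)·55 = 3875.
∂h/∂x = [(-0.05)·25 − (-0.18)·55] / 3875 = +0.002232
∂h/∂y = [(-65)·(-0.18) − (-100)·(-0.05)] / 3875 = +0.001729
h(-35, 70) = 161.11 + (+0.002232)·(-220) + (+0.001729)·(-180) = 161.11 -0.491 -0.311 = 160.308 m.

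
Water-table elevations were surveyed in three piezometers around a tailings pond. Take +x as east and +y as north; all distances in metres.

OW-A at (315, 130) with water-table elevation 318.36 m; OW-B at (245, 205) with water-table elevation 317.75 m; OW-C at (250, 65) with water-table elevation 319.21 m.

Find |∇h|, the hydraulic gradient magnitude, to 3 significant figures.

Taking OW-A as reference: OW-B−OW-A = (-70, 75, -0.61); OW-C−OW-A = (-65, -65, +0.85).
Solve a·Δx + b·Δy = Δh: det = (-70)·(-65) − (-65)·75 = 9425.
∂h/∂x = [(-0.61)·(-65) − (+0.85)·75] / 9425 = -0.002557
∂h/∂y = [(-70)·(+0.85) − (-65)·(-0.61)] / 9425 = -0.01052
|∇h| = √(-0.002557² + -0.01052²) = 0.01083

0.0108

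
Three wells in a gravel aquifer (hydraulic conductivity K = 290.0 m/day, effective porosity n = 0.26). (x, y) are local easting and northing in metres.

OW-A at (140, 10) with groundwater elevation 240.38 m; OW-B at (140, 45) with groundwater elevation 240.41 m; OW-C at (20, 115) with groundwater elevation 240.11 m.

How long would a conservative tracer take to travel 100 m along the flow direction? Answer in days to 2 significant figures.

Three-point gradient (reference OW-A): Δ to OW-B = (0, 35, +0.03), Δ to OW-C = (-120, 105, -0.27).
∂h/∂x = +0.003000, ∂h/∂y = +0.0008571 (det = 4200).
|∇h| = √(0.003000² + 0.0008571²) = 0.00312
Seepage velocity v = K·i/n = 290.0 × 0.00312 / 0.26 = 3.48 m/day.
t = 100 / 3.48 = 28.74 days.

29 days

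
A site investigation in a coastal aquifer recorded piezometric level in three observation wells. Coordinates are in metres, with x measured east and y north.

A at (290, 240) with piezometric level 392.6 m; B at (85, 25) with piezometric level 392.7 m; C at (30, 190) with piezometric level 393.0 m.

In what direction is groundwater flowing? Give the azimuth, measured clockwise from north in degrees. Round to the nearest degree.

125°

With h = a·x + b·y + c and A as origin, the differences give:
  (-205)·a + (-215)·b = +0.1
  (-260)·a + (-50)·b = +0.4
Eliminate b (×(-50) and ×(-215), subtract): -45650·a = 81.00 → a = ∂h/∂x = -0.001774
Back-substitute: b = ∂h/∂y = +0.001227.
Flow direction (−∇h) has components (+0.001774 E, -0.001227 N).
Azimuth = atan2(E, N) = atan2(+0.001774, -0.001227) = 124.7° ≈ 125°.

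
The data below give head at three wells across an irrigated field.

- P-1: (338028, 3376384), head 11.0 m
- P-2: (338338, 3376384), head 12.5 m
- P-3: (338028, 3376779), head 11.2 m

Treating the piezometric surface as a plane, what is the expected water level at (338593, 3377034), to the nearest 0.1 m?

∂h/∂x = (12.5 − 11.0) / (338338 − 338028) = +0.004839
∂h/∂y = (11.2 − 11.0) / (3376779 − 3376384) = +0.0005063
h(338593, 3377034) = 11.0 + (+0.004839)·(565) + (+0.0005063)·(650) = 11.0 +2.734 +0.329 = 14.063 m.

14.1 m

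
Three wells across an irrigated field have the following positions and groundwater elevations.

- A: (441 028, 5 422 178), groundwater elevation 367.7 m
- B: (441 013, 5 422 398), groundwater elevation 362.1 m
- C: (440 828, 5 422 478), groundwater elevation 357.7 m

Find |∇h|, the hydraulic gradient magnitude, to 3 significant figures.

0.0279

Three-point gradient (reference A): Δ to B = (-15, 220, -5.6), Δ to C = (-200, 300, -10.0).
∂h/∂x = +0.01316, ∂h/∂y = -0.02456 (det = 39500).
|∇h| = √(0.01316² + -0.02456²) = 0.02786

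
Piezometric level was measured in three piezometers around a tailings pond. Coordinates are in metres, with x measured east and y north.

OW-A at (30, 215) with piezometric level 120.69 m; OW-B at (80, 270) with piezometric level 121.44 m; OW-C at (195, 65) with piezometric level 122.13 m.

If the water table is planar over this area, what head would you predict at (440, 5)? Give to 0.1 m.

124.8 m

With h = a·x + b·y + c and OW-A as origin, the differences give:
  50·a + 55·b = +0.75
  165·a + (-150)·b = +1.44
Eliminate b (×(-150) and ×55, subtract): -16575·a = -191.700 → a = ∂h/∂x = +0.01157
Back-substitute: b = ∂h/∂y = +0.003122.
h(440, 5) = 120.69 + (+0.01157)·(410) + (+0.003122)·(-210) = 120.69 +4.742 -0.656 = 124.776 m.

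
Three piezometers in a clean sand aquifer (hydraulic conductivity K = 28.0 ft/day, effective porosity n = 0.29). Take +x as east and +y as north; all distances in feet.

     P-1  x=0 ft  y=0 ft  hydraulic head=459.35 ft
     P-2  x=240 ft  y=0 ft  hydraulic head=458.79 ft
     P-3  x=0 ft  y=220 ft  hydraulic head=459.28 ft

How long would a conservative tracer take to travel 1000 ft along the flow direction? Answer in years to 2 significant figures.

12 years

∂h/∂x = (458.79 − 459.35) / (240 − 0) = -0.002333
∂h/∂y = (459.28 − 459.35) / (220 − 0) = -0.0003182
|∇h| = √(-0.002333² + -0.0003182²) = 0.002355
Seepage velocity v = K·i/n = 28.0 × 0.002355 / 0.29 = 0.2274 ft/day.
t = 1000 / 0.2274 = 4398 days = 12 years.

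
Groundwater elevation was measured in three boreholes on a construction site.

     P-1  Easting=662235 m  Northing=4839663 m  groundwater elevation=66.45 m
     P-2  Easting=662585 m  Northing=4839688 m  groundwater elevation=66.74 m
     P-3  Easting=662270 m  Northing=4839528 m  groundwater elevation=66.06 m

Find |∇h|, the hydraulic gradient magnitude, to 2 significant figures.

0.0031

Three-point gradient (reference P-1): Δ to P-2 = (350, 25, +0.29), Δ to P-3 = (35, -135, -0.39).
∂h/∂x = +0.0006109, ∂h/∂y = +0.003047 (det = -48125).
|∇h| = √(0.0006109² + 0.003047²) = 0.003108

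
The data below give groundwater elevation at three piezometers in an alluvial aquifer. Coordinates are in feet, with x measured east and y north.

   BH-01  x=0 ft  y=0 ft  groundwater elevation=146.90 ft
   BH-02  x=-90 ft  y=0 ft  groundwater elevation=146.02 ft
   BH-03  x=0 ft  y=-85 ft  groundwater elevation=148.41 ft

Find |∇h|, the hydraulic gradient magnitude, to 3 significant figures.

0.0203

∂h/∂x = (146.02 − 146.90) / (-90 − 0) = +0.009778
∂h/∂y = (148.41 − 146.90) / (-85 − 0) = -0.01776
|∇h| = √(0.009778² + -0.01776²) = 0.02027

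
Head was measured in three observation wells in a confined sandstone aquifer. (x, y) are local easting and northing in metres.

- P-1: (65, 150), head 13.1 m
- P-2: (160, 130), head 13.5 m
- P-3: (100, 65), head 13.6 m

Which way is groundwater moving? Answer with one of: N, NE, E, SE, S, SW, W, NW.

NW

Taking P-1 as reference: P-2−P-1 = (95, -20, +0.4); P-3−P-1 = (35, -85, +0.5).
Determinant of the coordinate differences = 95·(-85) − 35·(-20) = -7375.
∂h/∂x = [(+0.4)·(-85) − (+0.5)·(-20)] / -7375 = +0.003254
∂h/∂y = [95·(+0.5) − 35·(+0.4)] / -7375 = -0.004542
Flow = −∇h = (-0.003254 east, +0.004542 north), which points northwest.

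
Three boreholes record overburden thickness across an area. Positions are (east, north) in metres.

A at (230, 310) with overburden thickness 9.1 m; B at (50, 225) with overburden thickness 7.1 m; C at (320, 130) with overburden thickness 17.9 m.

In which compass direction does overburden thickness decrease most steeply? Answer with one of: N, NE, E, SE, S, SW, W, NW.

Differences from A: to B (Δx, Δy, Δh) = (-180, -85, -2.0); to C = (90, -180, +8.8).
Determinant of the coordinate differences = (-180)·(-180) − 90·(-85) = 40050.
∂d/∂x = [(-2.0)·(-180) − (+8.8)·(-85)] / 40050 = +0.02767
∂d/∂y = [(-180)·(+8.8) − 90·(-2.0)] / 40050 = -0.03506
Steepest decrease is along −∇f = (-0.02767 E, +0.03506 N) → northwest.

NW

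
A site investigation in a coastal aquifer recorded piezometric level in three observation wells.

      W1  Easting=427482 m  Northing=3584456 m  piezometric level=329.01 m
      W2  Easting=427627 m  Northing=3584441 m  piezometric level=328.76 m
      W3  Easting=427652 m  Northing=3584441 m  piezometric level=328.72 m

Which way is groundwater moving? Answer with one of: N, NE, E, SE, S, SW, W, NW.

SE

Three-point gradient (reference W1): Δ to W2 = (145, -15, -0.25), Δ to W3 = (170, -15, -0.29).
∂h/∂x = -0.001600, ∂h/∂y = +0.001200 (det = 375).
Flow = −∇h = (+0.001600 east, -0.001200 north), which points southeast.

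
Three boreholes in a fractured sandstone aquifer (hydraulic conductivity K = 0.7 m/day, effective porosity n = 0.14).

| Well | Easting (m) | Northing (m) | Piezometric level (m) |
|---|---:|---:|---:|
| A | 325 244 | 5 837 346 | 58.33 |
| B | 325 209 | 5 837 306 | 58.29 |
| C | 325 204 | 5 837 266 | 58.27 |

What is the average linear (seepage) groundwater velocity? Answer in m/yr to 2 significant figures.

Differences from A: to B (Δx, Δy, Δh) = (-35, -40, -0.04); to C = (-40, -80, -0.06).
Solve a·Δx + b·Δy = Δh: det = (-35)·(-80) − (-40)·(-40) = 1200.
∂h/∂x = [(-0.04)·(-80) − (-0.06)·(-40)] / 1200 = +0.0006667
∂h/∂y = [(-35)·(-0.06) − (-40)·(-0.04)] / 1200 = +0.0004167
|∇h| = √(0.0006667² + 0.0004167²) = 0.0007862
Seepage velocity v = K·i/n = 0.7 × 0.0007862 / 0.14 = 0.003931 m/day = 1.436 m/yr.

1.4 m/yr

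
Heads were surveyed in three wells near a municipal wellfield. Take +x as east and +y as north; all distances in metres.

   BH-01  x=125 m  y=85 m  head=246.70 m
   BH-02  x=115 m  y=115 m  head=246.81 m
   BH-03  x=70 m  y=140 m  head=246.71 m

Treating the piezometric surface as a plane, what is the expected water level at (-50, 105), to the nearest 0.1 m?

With h = a·x + b·y + c and BH-01 as origin, the differences give:
  (-10)·a + 30·b = +0.11
  (-55)·a + 55·b = +0.01
Eliminate b (×55 and ×30, subtract): 1100·a = 5.750 → a = ∂h/∂x = +0.005227
Back-substitute: b = ∂h/∂y = +0.005409.
h(-50, 105) = 246.70 + (+0.005227)·(-175) + (+0.005409)·(20) = 246.70 -0.915 +0.108 = 245.893 m.

245.9 m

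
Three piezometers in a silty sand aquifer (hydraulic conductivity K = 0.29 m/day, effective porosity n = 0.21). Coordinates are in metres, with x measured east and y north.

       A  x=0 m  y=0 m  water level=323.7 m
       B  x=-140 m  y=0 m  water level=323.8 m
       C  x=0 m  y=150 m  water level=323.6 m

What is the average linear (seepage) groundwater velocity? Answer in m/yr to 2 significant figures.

0.49 m/yr

∂h/∂x = (323.8 − 323.7) / (-140 − 0) = -0.0007143
∂h/∂y = (323.6 − 323.7) / (150 − 0) = -0.0006667
|∇h| = √(-0.0007143² + -0.0006667²) = 0.0009771
Seepage velocity v = K·i/n = 0.29 × 0.0009771 / 0.21 = 0.001349 m/day = 0.4927 m/yr.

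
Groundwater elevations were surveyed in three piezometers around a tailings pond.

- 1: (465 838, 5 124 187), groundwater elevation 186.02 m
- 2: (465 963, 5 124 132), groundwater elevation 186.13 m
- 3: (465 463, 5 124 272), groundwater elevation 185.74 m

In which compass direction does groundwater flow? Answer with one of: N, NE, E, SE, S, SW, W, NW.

NW

Differences from 1: to 2 (Δx, Δy, Δh) = (125, -55, +0.11); to 3 = (-375, 85, -0.28).
Solve a·Δx + b·Δy = Δh: det = 125·85 − (-375)·(-55) = -10000.
∂h/∂x = [(+0.11)·85 − (-0.28)·(-55)] / -10000 = +0.0006050
∂h/∂y = [125·(-0.28) − (-375)·(+0.11)] / -10000 = -0.0006250
Flow = −∇h = (-0.0006050 east, +0.0006250 north), which points northwest.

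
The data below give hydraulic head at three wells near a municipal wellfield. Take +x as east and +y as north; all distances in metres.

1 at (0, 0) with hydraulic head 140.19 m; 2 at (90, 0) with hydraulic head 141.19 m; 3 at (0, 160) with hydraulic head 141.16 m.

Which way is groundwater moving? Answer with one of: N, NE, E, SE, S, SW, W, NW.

SW

∂h/∂x = (141.19 − 140.19) / (90 − 0) = +0.01111
∂h/∂y = (141.16 − 140.19) / (160 − 0) = +0.006062
Flow = −∇h = (-0.01111 east, -0.006062 north), which points southwest.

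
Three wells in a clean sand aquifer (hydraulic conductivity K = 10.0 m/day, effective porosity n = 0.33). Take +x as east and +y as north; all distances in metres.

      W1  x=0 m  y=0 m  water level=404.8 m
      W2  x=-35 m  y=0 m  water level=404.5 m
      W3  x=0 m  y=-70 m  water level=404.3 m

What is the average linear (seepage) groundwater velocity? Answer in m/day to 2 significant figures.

∂h/∂x = (404.5 − 404.8) / (-35 − 0) = +0.008571
∂h/∂y = (404.3 − 404.8) / (-70 − 0) = +0.007143
|∇h| = √(0.008571² + 0.007143²) = 0.01116
Seepage velocity v = K·i/n = 10.0 × 0.01116 / 0.33 = 0.3382 m/day.

0.34 m/day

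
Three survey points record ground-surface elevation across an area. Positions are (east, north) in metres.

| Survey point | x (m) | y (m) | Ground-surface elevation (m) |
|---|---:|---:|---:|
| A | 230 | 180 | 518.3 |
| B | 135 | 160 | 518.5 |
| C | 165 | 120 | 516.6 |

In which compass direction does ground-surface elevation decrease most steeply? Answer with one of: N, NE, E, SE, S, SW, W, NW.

S

With z = a·x + b·y + c and A as origin, the differences give:
  (-95)·a + (-20)·b = +0.2
  (-65)·a + (-60)·b = -1.7
Eliminate b (×(-60) and ×(-20), subtract): 4400·a = -46.00 → a = ∂z/∂x = -0.01045
Back-substitute: b = ∂z/∂y = +0.03966.
Steepest decrease is along −∇f = (+0.01045 E, -0.03966 N) → south.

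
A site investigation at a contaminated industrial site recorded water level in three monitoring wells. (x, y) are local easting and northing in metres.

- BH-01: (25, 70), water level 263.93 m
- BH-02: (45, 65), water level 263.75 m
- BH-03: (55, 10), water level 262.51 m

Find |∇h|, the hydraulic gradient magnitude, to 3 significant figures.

0.0222

With h = a·x + b·y + c and BH-01 as origin, the differences give:
  20·a + (-5)·b = -0.18
  30·a + (-60)·b = -1.42
Eliminate b (×(-60) and ×(-5), subtract): -1050·a = 3.700 → a = ∂h/∂x = -0.003524
Back-substitute: b = ∂h/∂y = +0.02190.
|∇h| = √(-0.003524² + 0.02190²) = 0.02218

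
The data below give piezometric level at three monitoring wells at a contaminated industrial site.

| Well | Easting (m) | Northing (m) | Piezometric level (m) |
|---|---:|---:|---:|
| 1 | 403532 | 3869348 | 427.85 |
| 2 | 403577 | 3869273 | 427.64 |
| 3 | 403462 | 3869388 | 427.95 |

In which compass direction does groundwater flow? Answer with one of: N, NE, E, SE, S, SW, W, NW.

With h = a·x + b·y + c and 1 as origin, the differences give:
  45·a + (-75)·b = -0.21
  (-70)·a + 40·b = +0.10
Eliminate b (×40 and ×(-75), subtract): -3450·a = -0.900 → a = ∂h/∂x = +0.0002609
Back-substitute: b = ∂h/∂y = +0.002957.
Flow = −∇h = (-0.0002609 east, -0.002957 north), which points south.

S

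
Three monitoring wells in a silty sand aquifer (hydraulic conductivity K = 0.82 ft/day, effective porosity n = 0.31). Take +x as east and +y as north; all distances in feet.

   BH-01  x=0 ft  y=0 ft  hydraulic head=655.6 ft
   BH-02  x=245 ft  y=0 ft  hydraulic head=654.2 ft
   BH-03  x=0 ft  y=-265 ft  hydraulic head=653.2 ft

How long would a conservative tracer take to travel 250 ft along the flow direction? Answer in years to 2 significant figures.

∂h/∂x = (654.2 − 655.6) / (245 − 0) = -0.005714
∂h/∂y = (653.2 − 655.6) / (-265 − 0) = +0.009057
|∇h| = √(-0.005714² + 0.009057²) = 0.01071
Seepage velocity v = K·i/n = 0.82 × 0.01071 / 0.31 = 0.02833 ft/day.
t = 250 / 0.02833 = 8825 days = 24.2 years.

24 years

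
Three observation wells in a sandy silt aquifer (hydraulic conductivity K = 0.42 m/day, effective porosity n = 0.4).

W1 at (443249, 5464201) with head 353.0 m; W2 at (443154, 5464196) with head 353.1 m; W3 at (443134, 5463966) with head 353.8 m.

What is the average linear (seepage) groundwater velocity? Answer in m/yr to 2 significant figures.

Three-point gradient (reference W1): Δ to W2 = (-95, -5, +0.1), Δ to W3 = (-115, -235, +0.8).
∂h/∂x = -0.0008966, ∂h/∂y = -0.002966 (det = 21750).
|∇h| = √(-0.0008966² + -0.002966²) = 0.003099
Seepage velocity v = K·i/n = 0.42 × 0.003099 / 0.4 = 0.003254 m/day = 1.189 m/yr.

1.2 m/yr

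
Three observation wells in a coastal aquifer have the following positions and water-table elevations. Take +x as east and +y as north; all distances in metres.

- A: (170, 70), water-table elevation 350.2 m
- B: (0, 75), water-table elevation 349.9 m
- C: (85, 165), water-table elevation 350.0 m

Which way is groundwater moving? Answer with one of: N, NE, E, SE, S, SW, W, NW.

Three-point gradient (reference A): Δ to B = (-170, 5, -0.3), Δ to C = (-85, 95, -0.2).
∂h/∂x = +0.001749, ∂h/∂y = -0.0005405 (det = -15725).
Flow = −∇h = (-0.001749 east, +0.0005405 north), which points west.

W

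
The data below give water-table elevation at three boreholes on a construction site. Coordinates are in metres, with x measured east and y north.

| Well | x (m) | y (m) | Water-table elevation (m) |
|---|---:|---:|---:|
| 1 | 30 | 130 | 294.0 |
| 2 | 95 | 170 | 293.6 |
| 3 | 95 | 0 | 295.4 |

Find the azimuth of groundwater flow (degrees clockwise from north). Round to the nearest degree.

Differences from 1: to 2 (Δx, Δy, Δh) = (65, 40, -0.4); to 3 = (65, -130, +1.4).
Determinant of the coordinate differences = 65·(-130) − 65·40 = -11050.
∂h/∂x = [(-0.4)·(-130) − (+1.4)·40] / -11050 = +0.0003620
∂h/∂y = [65·(+1.4) − 65·(-0.4)] / -11050 = -0.01059
Flow direction (−∇h) has components (-0.0003620 E, +0.01059 N).
Azimuth = atan2(E, N) = atan2(-0.0003620, +0.01059) = 358.0° ≈ 358°.

358°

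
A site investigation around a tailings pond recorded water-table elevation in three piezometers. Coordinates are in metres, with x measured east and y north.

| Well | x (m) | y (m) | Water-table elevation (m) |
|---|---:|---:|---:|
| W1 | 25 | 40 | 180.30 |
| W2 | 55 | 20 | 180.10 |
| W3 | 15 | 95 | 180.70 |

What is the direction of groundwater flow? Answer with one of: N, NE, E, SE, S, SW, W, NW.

With h = a·x + b·y + c and W1 as origin, the differences give:
  30·a + (-20)·b = -0.20
  (-10)·a + 55·b = +0.40
Eliminate b (×55 and ×(-20), subtract): 1450·a = -3.000 → a = ∂h/∂x = -0.002069
Back-substitute: b = ∂h/∂y = +0.006897.
Flow = −∇h = (+0.002069 east, -0.006897 north), which points south.

S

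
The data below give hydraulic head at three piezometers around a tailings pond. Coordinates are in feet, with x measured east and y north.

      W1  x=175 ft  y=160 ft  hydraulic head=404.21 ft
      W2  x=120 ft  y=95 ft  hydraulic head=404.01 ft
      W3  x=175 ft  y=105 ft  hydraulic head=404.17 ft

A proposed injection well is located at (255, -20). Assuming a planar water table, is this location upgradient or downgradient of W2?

upgradient

Taking W1 as reference: W2−W1 = (-55, -65, -0.20); W3−W1 = (0, -55, -0.04).
Determinant of the coordinate differences = (-55)·(-55) − 0·(-65) = 3025.
∂h/∂x = [(-0.20)·(-55) − (-0.04)·(-65)] / 3025 = +0.002777
∂h/∂y = [(-55)·(-0.04) − 0·(-0.20)] / 3025 = +0.0007273
Head at (255, -20) = 404.21 + (+0.002777)·(80) + (+0.0007273)·(-180) = 404.30 ft.
That is higher than the 404.01 ft at W2, so the point is upgradient.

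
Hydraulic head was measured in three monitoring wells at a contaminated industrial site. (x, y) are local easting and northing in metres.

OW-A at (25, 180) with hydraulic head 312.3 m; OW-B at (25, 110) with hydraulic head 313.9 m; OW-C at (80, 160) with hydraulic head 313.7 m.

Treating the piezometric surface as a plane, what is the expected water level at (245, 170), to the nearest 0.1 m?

316.3 m

Taking OW-A as reference: OW-B−OW-A = (0, -70, +1.6); OW-C−OW-A = (55, -20, +1.4).
Solve a·Δx + b·Δy = Δh: det = 0·(-20) − 55·(-70) = 3850.
∂h/∂x = [(+1.6)·(-20) − (+1.4)·(-70)] / 3850 = +0.01714
∂h/∂y = [0·(+1.4) − 55·(+1.6)] / 3850 = -0.02286
h(245, 170) = 312.3 + (+0.01714)·(220) + (-0.02286)·(-10) = 312.3 +3.771 +0.229 = 316.300 m.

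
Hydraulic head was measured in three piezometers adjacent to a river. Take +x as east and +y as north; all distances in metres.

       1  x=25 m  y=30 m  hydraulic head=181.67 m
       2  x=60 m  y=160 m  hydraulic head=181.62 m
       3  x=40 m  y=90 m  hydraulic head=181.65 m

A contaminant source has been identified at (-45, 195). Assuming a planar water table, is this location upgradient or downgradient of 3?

Taking 1 as reference: 2−1 = (35, 130, -0.05); 3−1 = (15, 60, -0.02).
Solve a·Δx + b·Δy = Δh: det = 35·60 − 15·130 = 150.
∂h/∂x = [(-0.05)·60 − (-0.02)·130] / 150 = -0.002667
∂h/∂y = [35·(-0.02) − 15·(-0.05)] / 150 = +0.0003333
Head at (-45, 195) = 181.67 + (-0.002667)·(-70) + (+0.0003333)·(165) = 181.91 m.
That is higher than the 181.65 m at 3, so the point is upgradient.

upgradient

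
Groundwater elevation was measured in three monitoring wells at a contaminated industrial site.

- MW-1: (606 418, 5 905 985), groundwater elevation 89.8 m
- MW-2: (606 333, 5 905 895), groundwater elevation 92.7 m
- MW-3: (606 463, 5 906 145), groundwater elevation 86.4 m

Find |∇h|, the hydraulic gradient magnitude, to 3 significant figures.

0.0234

Taking MW-1 as reference: MW-2−MW-1 = (-85, -90, +2.9); MW-3−MW-1 = (45, 160, -3.4).
Solve a·Δx + b·Δy = Δh: det = (-85)·160 − 45·(-90) = -9550.
∂h/∂x = [(+2.9)·160 − (-3.4)·(-90)] / -9550 = -0.01654
∂h/∂y = [(-85)·(-3.4) − 45·(+2.9)] / -9550 = -0.01660
|∇h| = √(-0.01654² + -0.01660²) = 0.02343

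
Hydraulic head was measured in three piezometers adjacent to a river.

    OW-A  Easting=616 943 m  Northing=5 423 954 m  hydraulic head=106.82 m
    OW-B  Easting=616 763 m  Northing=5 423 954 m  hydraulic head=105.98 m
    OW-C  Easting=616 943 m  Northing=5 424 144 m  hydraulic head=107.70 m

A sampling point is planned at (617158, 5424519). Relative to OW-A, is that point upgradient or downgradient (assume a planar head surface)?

∂h/∂x = (105.98 − 106.82) / (616763 − 616943) = +0.004667
∂h/∂y = (107.70 − 106.82) / (5424144 − 5423954) = +0.004632
Head at (617158, 5424519) = 106.82 + (+0.004667)·(215) + (+0.004632)·(565) = 110.44 m.
That is higher than the 106.82 m at OW-A, so the point is upgradient.

upgradient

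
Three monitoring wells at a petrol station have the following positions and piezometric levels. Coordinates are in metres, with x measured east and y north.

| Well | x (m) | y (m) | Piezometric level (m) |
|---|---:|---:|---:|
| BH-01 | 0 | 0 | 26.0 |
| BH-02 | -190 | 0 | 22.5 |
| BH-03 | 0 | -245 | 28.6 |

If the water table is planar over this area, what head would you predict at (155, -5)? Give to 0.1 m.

28.9 m

∂h/∂x = (22.5 − 26.0) / (-190 − 0) = +0.01842
∂h/∂y = (28.6 − 26.0) / (-245 − 0) = -0.01061
h(155, -5) = 26.0 + (+0.01842)·(155) + (-0.01061)·(-5) = 26.0 +2.855 +0.053 = 28.908 m.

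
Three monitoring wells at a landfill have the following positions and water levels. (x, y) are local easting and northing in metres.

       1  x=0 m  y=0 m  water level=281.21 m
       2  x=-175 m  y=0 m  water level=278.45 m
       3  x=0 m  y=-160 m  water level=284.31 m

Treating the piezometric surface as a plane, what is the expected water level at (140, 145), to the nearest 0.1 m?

280.6 m

∂h/∂x = (278.45 − 281.21) / (-175 − 0) = +0.01577
∂h/∂y = (284.31 − 281.21) / (-160 − 0) = -0.01938
h(140, 145) = 281.21 + (+0.01577)·(140) + (-0.01938)·(145) = 281.21 +2.208 -2.809 = 280.609 m.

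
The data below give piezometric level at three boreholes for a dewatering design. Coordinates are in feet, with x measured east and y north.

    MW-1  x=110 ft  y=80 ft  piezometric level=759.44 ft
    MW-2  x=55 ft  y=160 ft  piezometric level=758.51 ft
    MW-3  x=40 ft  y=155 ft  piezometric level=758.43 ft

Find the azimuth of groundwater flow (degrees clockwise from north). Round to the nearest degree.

Differences from MW-1: to MW-2 (Δx, Δy, Δh) = (-55, 80, -0.93); to MW-3 = (-70, 75, -1.01).
Solve a·Δx + b·Δy = Δh: det = (-55)·75 − (-70)·80 = 1475.
∂h/∂x = [(-0.93)·75 − (-1.01)·80] / 1475 = +0.007492
∂h/∂y = [(-55)·(-1.01) − (-70)·(-0.93)] / 1475 = -0.006475
Flow direction (−∇h) has components (-0.007492 E, +0.006475 N).
Azimuth = atan2(E, N) = atan2(-0.007492, +0.006475) = 310.8° ≈ 311°.

311°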